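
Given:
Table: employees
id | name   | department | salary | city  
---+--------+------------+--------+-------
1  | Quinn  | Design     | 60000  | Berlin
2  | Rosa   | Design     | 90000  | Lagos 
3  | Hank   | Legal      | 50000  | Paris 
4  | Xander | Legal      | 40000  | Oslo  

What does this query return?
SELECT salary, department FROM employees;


Projecting columns: salary, department

4 rows:
60000, Design
90000, Design
50000, Legal
40000, Legal


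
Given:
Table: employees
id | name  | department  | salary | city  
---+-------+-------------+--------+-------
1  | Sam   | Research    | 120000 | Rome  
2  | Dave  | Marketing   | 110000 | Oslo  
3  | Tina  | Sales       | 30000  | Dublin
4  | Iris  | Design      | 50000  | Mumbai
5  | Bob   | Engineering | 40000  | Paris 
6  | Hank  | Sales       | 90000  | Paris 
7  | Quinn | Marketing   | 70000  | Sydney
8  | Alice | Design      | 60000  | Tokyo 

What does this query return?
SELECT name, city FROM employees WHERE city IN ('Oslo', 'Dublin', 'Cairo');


Filtering: city IN ('Oslo', 'Dublin', 'Cairo')
Matching: 2 rows

2 rows:
Dave, Oslo
Tina, Dublin


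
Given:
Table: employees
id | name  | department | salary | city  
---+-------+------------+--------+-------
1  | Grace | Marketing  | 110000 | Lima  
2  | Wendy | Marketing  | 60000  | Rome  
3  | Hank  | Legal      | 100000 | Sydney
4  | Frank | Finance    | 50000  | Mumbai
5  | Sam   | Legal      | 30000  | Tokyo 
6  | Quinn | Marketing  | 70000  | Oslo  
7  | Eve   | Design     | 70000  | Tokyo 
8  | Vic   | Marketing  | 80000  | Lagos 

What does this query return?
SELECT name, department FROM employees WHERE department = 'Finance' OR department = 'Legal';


Filtering: department = 'Finance' OR 'Legal'
Matching: 3 rows

3 rows:
Hank, Legal
Frank, Finance
Sam, Legal


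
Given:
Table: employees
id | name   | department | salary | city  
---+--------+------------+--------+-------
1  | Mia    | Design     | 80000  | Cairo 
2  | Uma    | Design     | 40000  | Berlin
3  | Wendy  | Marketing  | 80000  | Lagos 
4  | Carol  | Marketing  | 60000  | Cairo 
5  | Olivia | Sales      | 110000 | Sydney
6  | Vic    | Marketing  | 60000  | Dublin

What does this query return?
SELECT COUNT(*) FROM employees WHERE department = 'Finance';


Counting rows where department = 'Finance'


0


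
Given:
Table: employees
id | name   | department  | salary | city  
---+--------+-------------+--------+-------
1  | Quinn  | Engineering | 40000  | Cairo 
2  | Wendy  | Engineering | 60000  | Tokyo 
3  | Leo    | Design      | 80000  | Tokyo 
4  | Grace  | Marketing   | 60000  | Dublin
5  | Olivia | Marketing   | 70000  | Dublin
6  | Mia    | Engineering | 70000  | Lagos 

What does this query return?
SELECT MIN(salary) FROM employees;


Salaries: 40000, 60000, 80000, 60000, 70000, 70000
MIN = 40000

40000


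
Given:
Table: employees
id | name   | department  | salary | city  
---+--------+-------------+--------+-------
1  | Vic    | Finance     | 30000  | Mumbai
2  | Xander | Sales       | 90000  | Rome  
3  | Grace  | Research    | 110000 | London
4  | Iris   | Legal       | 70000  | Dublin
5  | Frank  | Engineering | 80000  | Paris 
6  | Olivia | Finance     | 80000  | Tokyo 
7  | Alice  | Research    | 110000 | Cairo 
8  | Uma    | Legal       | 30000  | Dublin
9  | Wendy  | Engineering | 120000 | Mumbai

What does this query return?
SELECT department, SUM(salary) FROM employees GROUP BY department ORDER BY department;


Summing salary within each department:
  Engineering: 80000 + 120000 = 200000
  Finance: 30000 + 80000 = 110000
  Legal: 70000 + 30000 = 100000
  Research: 110000 + 110000 = 220000
  Sales: 90000 = 90000


5 groups:
Engineering, 200000
Finance, 110000
Legal, 100000
Research, 220000
Sales, 90000


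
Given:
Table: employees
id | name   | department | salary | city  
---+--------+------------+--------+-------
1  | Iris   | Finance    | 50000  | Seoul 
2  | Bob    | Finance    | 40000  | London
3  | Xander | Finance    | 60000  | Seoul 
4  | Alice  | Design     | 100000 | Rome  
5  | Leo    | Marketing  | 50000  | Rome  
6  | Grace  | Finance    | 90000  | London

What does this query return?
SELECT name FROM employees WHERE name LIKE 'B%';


LIKE 'B%' matches names starting with 'B'
Matching: 1

1 rows:
Bob


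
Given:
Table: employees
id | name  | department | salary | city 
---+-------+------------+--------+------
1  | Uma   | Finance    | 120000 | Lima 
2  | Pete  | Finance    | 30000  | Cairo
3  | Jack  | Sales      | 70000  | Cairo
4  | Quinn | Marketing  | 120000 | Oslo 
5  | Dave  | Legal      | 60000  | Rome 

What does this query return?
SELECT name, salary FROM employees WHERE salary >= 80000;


Filtering: salary >= 80000
Matching: 2 rows

2 rows:
Uma, 120000
Quinn, 120000


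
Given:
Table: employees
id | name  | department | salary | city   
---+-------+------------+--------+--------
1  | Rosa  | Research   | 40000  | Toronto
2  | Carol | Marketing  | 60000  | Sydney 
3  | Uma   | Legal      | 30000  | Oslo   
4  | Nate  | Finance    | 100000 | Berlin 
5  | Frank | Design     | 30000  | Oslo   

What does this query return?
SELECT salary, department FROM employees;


Projecting columns: salary, department

5 rows:
40000, Research
60000, Marketing
30000, Legal
100000, Finance
30000, Design


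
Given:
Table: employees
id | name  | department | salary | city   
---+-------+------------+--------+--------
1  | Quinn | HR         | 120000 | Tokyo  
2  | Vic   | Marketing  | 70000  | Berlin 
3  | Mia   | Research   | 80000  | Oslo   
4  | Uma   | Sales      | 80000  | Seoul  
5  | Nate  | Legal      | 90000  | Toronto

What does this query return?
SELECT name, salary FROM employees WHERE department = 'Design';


Filtering: department = 'Design'
Matching rows: 0

Empty result set (0 rows)


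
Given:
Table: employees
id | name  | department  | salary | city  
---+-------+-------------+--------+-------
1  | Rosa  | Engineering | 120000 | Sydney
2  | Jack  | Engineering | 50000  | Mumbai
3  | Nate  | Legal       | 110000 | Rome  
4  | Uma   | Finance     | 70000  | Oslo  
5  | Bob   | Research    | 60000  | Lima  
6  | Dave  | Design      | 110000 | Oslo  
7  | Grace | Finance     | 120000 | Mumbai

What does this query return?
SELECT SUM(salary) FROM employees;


SUM(salary) = 120000 + 50000 + 110000 + 70000 + 60000 + 110000 + 120000 = 640000

640000


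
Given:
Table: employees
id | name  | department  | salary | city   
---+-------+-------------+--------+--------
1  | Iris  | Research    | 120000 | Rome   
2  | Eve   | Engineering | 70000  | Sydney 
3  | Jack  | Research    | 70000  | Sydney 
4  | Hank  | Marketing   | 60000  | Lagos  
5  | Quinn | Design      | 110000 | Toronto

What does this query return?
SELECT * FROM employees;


SELECT * returns all 5 rows with all columns

5 rows:
1, Iris, Research, 120000, Rome
2, Eve, Engineering, 70000, Sydney
3, Jack, Research, 70000, Sydney
4, Hank, Marketing, 60000, Lagos
5, Quinn, Design, 110000, Toronto


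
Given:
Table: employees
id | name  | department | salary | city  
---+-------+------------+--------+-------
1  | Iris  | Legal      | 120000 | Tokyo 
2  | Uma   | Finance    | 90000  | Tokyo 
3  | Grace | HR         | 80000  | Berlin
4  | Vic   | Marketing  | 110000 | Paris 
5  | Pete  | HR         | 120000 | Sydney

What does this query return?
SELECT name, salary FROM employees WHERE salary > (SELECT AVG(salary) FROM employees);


Subquery: AVG(salary) = 104000.0
Filtering: salary > 104000.0
  Iris (120000) -> MATCH
  Vic (110000) -> MATCH
  Pete (120000) -> MATCH


3 rows:
Iris, 120000
Vic, 110000
Pete, 120000


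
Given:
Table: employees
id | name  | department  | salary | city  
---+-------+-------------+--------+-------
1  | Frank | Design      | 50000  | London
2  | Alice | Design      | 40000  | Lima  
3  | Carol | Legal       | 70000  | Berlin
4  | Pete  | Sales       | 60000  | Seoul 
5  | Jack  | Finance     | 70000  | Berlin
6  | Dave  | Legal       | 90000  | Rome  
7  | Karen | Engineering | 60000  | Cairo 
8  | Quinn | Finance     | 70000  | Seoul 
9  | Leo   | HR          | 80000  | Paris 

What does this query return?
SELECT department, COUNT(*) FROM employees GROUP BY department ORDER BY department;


Assigning each row to its department group:
  Frank -> Design
  Alice -> Design
  Carol -> Legal
  Pete -> Sales
  Jack -> Finance
  Dave -> Legal
  Karen -> Engineering
  Quinn -> Finance
  Leo -> HR


6 groups:
Design, 2
Engineering, 1
Finance, 2
HR, 1
Legal, 2
Sales, 1


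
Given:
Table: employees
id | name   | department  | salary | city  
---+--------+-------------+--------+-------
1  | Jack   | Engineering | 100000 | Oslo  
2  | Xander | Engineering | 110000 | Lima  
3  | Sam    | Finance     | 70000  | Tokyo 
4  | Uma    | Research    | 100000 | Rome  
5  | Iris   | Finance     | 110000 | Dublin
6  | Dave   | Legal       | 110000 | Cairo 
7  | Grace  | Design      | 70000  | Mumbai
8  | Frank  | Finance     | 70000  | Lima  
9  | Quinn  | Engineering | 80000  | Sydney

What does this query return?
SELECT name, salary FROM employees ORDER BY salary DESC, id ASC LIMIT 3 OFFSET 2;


Sort by salary DESC (id ASC tiebreak), then skip 2 and take 3
Rows 3 through 5

3 rows:
Dave, 110000
Jack, 100000
Uma, 100000


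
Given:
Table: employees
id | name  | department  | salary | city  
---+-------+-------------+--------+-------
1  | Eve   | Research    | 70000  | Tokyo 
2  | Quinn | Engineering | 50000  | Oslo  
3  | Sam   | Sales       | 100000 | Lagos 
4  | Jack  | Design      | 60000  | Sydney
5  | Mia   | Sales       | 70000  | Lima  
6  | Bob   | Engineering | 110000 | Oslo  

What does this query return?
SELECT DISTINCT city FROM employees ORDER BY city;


All 'city' values (row order): Tokyo, Oslo, Lagos, Sydney, Lima, Oslo
Removing duplicates leaves 5 unique value(s).

5 values:
Lagos
Lima
Oslo
Sydney
Tokyo


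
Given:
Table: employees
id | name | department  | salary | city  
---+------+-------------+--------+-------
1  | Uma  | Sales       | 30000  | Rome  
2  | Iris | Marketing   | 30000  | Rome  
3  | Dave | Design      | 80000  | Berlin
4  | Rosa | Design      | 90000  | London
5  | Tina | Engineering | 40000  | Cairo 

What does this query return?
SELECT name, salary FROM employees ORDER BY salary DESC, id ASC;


Sorting by salary DESC, then id ASC for ties

5 rows:
Rosa, 90000
Dave, 80000
Tina, 40000
Uma, 30000
Iris, 30000


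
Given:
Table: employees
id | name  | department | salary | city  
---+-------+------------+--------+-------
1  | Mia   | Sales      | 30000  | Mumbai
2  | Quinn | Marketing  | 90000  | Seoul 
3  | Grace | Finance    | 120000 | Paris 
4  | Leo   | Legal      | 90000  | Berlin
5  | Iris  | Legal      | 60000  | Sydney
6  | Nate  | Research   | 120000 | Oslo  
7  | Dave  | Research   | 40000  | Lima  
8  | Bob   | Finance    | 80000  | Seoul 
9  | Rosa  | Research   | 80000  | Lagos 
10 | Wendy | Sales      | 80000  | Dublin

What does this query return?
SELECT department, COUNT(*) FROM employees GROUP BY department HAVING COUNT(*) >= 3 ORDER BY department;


Groups with count >= 3:
  Research: 3 -> PASS
  Finance: 2 -> filtered out
  Legal: 2 -> filtered out
  Marketing: 1 -> filtered out
  Sales: 2 -> filtered out


1 groups:
Research, 3


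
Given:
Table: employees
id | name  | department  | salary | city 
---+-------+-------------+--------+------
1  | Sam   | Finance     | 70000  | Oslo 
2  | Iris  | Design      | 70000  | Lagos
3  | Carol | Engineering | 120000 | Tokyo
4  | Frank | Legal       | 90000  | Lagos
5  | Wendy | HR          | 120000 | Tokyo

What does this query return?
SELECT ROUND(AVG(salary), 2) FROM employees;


SUM(salary) = 470000
COUNT = 5
ROUND(AVG, 2) = ROUND(470000 / 5, 2) = 94000.0

94000.0


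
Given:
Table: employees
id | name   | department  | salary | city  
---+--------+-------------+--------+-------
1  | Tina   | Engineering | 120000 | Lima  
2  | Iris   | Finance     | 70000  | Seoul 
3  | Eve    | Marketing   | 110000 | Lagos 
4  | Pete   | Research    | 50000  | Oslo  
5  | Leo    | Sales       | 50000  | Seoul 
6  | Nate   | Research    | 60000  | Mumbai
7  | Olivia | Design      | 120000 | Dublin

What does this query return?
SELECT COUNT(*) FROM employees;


COUNT(*) counts all rows

7


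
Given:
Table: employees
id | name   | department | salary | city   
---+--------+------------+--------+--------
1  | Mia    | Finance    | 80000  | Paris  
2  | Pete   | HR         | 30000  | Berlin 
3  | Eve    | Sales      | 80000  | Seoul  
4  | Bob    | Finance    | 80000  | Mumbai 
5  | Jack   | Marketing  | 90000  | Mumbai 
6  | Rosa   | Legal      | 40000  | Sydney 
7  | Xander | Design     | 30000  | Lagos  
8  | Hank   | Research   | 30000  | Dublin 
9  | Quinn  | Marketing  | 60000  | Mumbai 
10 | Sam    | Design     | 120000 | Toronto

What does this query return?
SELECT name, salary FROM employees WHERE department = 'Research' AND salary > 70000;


Filtering: department = 'Research' AND salary > 70000
Matching: 0 rows

Empty result set (0 rows)


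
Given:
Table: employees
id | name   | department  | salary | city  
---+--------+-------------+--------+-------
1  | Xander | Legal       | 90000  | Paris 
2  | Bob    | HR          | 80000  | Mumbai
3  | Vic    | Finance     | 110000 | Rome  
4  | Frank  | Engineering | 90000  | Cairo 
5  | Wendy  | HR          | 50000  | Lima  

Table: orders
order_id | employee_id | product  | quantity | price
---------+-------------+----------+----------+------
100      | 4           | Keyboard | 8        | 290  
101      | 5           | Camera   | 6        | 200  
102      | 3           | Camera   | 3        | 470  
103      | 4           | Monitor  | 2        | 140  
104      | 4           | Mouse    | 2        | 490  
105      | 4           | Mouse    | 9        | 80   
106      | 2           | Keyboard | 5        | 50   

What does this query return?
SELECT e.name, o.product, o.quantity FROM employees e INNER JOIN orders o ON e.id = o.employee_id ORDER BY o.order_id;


Joining employees.id = orders.employee_id:
  employee Frank (id=4) -> order Keyboard
  employee Wendy (id=5) -> order Camera
  employee Vic (id=3) -> order Camera
  employee Frank (id=4) -> order Monitor
  employee Frank (id=4) -> order Mouse
  employee Frank (id=4) -> order Mouse
  employee Bob (id=2) -> order Keyboard


7 rows:
Frank, Keyboard, 8
Wendy, Camera, 6
Vic, Camera, 3
Frank, Monitor, 2
Frank, Mouse, 2
Frank, Mouse, 9
Bob, Keyboard, 5


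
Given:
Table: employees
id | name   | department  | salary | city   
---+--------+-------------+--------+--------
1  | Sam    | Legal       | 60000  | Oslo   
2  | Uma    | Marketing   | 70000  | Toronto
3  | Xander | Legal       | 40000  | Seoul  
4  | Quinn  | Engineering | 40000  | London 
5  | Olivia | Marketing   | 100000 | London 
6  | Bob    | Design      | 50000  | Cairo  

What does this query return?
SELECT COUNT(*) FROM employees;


COUNT(*) counts all rows

6


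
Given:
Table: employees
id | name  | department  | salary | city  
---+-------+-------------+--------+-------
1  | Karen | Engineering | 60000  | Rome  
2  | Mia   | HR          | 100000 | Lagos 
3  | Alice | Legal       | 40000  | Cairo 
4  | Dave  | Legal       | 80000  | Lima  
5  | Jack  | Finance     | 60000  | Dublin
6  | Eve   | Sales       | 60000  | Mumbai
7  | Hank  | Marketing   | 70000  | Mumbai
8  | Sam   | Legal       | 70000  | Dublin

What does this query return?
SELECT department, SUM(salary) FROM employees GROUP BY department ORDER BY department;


Summing salary within each department:
  Engineering: 60000 = 60000
  Finance: 60000 = 60000
  HR: 100000 = 100000
  Legal: 40000 + 80000 + 70000 = 190000
  Marketing: 70000 = 70000
  Sales: 60000 = 60000


6 groups:
Engineering, 60000
Finance, 60000
HR, 100000
Legal, 190000
Marketing, 70000
Sales, 60000


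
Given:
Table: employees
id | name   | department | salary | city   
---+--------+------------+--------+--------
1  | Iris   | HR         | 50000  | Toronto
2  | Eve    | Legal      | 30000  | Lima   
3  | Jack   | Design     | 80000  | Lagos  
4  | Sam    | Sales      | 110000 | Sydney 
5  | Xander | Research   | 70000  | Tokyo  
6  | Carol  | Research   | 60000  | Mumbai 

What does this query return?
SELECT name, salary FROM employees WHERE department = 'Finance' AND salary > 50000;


Filtering: department = 'Finance' AND salary > 50000
Matching: 0 rows

Empty result set (0 rows)


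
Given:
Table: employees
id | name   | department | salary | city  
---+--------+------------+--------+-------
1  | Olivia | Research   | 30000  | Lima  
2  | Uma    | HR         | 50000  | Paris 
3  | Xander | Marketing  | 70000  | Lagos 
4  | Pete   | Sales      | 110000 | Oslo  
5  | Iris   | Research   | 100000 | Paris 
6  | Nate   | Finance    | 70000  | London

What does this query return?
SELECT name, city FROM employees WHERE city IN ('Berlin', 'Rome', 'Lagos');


Filtering: city IN ('Berlin', 'Rome', 'Lagos')
Matching: 1 rows

1 rows:
Xander, Lagos


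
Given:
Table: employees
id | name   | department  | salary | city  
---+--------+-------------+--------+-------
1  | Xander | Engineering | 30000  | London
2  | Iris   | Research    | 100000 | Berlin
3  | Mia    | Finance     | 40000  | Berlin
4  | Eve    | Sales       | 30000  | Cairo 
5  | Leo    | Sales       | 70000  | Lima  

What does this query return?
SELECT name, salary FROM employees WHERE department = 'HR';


Filtering: department = 'HR'
Matching rows: 0

Empty result set (0 rows)


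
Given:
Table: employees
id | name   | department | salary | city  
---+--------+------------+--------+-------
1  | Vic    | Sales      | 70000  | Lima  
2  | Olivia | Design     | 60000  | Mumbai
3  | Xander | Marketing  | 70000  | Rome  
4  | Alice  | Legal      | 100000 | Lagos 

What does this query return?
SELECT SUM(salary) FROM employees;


SUM(salary) = 70000 + 60000 + 70000 + 100000 = 300000

300000


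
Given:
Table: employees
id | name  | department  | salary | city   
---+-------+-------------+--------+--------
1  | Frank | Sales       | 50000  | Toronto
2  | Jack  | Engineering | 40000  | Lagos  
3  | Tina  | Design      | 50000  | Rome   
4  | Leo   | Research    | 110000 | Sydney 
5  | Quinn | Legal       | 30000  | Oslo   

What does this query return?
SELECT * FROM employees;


SELECT * returns all 5 rows with all columns

5 rows:
1, Frank, Sales, 50000, Toronto
2, Jack, Engineering, 40000, Lagos
3, Tina, Design, 50000, Rome
4, Leo, Research, 110000, Sydney
5, Quinn, Legal, 30000, Oslo


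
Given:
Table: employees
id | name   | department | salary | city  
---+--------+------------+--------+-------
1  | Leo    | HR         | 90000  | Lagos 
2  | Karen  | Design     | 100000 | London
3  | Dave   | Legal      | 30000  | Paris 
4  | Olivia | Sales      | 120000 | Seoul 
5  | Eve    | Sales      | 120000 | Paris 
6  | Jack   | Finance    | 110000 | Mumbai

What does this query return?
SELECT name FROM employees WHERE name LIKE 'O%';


LIKE 'O%' matches names starting with 'O'
Matching: 1

1 rows:
Olivia


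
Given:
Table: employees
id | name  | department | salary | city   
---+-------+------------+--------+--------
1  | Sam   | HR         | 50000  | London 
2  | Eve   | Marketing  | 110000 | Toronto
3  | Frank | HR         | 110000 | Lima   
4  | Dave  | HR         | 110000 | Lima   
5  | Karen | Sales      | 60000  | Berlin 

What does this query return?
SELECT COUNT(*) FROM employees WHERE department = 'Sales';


Counting rows where department = 'Sales'
  Karen -> MATCH


1


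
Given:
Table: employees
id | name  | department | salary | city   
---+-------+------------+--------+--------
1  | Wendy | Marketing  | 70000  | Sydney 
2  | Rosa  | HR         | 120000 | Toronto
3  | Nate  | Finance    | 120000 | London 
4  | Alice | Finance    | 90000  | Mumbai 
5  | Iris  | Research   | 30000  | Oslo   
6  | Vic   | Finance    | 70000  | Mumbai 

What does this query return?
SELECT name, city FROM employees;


Projecting columns: name, city

6 rows:
Wendy, Sydney
Rosa, Toronto
Nate, London
Alice, Mumbai
Iris, Oslo
Vic, Mumbai


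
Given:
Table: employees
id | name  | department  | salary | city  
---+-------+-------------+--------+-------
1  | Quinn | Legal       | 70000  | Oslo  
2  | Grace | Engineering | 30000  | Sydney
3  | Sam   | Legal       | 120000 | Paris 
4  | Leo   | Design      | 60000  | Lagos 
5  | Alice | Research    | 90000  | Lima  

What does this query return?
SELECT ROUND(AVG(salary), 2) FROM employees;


SUM(salary) = 370000
COUNT = 5
ROUND(AVG, 2) = ROUND(370000 / 5, 2) = 74000.0

74000.0


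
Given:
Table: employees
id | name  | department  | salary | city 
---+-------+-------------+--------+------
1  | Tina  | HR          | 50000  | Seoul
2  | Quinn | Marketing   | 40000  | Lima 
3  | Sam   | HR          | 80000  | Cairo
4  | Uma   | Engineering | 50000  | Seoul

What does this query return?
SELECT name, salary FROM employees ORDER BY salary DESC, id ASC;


Sorting by salary DESC, then id ASC for ties

4 rows:
Sam, 80000
Tina, 50000
Uma, 50000
Quinn, 40000


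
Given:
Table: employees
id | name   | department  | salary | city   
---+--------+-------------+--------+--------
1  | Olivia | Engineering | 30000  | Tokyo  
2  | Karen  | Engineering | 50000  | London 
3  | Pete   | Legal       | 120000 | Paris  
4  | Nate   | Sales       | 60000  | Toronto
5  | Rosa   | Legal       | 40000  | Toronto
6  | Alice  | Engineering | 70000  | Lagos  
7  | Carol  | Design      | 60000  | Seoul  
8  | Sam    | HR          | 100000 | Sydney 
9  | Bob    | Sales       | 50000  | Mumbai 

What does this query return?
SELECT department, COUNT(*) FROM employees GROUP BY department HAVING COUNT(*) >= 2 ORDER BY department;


Groups with count >= 2:
  Engineering: 3 -> PASS
  Legal: 2 -> PASS
  Sales: 2 -> PASS
  Design: 1 -> filtered out
  HR: 1 -> filtered out


3 groups:
Engineering, 3
Legal, 2
Sales, 2


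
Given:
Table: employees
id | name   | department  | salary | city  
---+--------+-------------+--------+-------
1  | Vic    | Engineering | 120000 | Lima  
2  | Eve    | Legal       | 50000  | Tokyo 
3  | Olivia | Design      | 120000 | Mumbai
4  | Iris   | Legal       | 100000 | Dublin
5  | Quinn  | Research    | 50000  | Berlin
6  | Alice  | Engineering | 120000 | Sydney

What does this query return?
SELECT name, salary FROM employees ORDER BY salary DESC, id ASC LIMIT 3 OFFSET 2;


Sort by salary DESC (id ASC tiebreak), then skip 2 and take 3
Rows 3 through 5

3 rows:
Alice, 120000
Iris, 100000
Eve, 50000


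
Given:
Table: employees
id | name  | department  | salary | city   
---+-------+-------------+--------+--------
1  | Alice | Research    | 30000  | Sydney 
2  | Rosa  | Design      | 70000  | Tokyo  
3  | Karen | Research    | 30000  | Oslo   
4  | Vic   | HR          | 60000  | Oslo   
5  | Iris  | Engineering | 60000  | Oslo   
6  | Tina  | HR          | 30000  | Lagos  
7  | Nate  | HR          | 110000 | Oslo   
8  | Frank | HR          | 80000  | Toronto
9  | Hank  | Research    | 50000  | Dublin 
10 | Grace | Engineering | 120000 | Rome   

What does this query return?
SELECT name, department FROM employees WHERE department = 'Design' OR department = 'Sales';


Filtering: department = 'Design' OR 'Sales'
Matching: 1 rows

1 rows:
Rosa, Design


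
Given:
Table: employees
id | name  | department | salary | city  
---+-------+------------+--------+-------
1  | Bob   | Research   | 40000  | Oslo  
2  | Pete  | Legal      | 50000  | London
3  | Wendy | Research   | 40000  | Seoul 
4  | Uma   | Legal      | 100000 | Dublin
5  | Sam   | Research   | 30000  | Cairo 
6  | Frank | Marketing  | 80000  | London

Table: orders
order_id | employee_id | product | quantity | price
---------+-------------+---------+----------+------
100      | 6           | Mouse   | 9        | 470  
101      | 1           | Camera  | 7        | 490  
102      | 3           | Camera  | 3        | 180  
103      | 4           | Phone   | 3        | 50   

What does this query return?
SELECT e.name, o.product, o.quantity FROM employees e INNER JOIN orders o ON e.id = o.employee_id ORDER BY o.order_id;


Joining employees.id = orders.employee_id:
  employee Frank (id=6) -> order Mouse
  employee Bob (id=1) -> order Camera
  employee Wendy (id=3) -> order Camera
  employee Uma (id=4) -> order Phone


4 rows:
Frank, Mouse, 9
Bob, Camera, 7
Wendy, Camera, 3
Uma, Phone, 3


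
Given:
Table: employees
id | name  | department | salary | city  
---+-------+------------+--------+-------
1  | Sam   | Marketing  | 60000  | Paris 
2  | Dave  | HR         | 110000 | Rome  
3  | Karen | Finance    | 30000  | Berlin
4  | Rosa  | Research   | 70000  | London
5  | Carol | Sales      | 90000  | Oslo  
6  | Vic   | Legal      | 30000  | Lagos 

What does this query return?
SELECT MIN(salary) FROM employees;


Salaries: 60000, 110000, 30000, 70000, 90000, 30000
MIN = 30000

30000


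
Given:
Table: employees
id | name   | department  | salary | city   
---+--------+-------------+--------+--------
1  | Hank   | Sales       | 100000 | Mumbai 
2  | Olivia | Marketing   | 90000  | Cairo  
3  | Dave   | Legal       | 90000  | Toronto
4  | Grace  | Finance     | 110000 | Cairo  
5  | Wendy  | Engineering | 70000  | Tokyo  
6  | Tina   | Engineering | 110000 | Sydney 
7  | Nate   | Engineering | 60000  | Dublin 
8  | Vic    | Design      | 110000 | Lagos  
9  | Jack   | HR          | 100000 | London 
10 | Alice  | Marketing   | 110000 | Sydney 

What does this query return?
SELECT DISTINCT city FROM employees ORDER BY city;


All 'city' values (row order): Mumbai, Cairo, Toronto, Cairo, Tokyo, Sydney, Dublin, Lagos, London, Sydney
Removing duplicates leaves 8 unique value(s).

8 values:
Cairo
Dublin
Lagos
London
Mumbai
Sydney
Tokyo
Toronto


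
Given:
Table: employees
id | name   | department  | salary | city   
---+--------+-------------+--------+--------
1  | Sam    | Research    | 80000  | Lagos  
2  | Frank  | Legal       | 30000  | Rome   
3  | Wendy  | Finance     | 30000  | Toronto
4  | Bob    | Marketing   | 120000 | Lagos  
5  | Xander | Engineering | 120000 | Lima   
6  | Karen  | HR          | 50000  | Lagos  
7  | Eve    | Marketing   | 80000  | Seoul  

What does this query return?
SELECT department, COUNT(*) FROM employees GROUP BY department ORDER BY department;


Assigning each row to its department group:
  Sam -> Research
  Frank -> Legal
  Wendy -> Finance
  Bob -> Marketing
  Xander -> Engineering
  Karen -> HR
  Eve -> Marketing


6 groups:
Engineering, 1
Finance, 1
HR, 1
Legal, 1
Marketing, 2
Research, 1


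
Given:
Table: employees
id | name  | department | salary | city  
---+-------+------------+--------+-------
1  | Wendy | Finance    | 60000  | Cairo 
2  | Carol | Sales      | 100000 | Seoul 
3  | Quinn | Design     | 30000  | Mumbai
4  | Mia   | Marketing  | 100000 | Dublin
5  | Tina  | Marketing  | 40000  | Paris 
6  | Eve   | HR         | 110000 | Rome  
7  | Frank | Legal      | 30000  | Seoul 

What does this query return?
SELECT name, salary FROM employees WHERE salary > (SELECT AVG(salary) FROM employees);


Subquery: AVG(salary) = 67142.86
Filtering: salary > 67142.86
  Carol (100000) -> MATCH
  Mia (100000) -> MATCH
  Eve (110000) -> MATCH


3 rows:
Carol, 100000
Mia, 100000
Eve, 110000


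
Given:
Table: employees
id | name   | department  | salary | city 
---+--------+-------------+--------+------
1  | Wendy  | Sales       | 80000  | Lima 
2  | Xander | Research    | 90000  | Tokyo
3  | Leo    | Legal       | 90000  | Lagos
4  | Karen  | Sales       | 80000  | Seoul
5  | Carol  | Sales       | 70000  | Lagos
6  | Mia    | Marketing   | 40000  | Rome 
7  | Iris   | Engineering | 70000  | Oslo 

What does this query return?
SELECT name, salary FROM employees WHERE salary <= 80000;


Filtering: salary <= 80000
Matching: 5 rows

5 rows:
Wendy, 80000
Karen, 80000
Carol, 70000
Mia, 40000
Iris, 70000


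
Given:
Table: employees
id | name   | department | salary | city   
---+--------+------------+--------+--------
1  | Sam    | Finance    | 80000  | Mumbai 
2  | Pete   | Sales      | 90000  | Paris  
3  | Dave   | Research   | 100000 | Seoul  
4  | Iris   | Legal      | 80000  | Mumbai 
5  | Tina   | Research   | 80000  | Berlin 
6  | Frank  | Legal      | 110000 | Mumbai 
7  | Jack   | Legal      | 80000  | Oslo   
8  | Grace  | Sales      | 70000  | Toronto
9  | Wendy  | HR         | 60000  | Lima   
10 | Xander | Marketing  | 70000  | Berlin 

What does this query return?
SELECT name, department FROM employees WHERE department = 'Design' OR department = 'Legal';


Filtering: department = 'Design' OR 'Legal'
Matching: 3 rows

3 rows:
Iris, Legal
Frank, Legal
Jack, Legal


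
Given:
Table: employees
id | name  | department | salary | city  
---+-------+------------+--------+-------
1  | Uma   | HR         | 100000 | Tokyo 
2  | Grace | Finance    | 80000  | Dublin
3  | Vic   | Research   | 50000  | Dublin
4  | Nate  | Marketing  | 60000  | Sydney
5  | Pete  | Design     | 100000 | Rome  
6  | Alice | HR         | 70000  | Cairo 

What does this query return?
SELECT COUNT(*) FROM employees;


COUNT(*) counts all rows

6


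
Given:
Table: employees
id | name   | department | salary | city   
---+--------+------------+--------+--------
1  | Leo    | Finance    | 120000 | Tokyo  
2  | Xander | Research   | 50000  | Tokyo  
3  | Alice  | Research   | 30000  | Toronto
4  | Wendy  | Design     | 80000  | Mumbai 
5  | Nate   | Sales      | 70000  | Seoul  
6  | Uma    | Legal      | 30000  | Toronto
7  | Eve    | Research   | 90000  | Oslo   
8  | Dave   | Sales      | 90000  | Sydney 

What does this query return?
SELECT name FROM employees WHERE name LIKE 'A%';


LIKE 'A%' matches names starting with 'A'
Matching: 1

1 rows:
Alice


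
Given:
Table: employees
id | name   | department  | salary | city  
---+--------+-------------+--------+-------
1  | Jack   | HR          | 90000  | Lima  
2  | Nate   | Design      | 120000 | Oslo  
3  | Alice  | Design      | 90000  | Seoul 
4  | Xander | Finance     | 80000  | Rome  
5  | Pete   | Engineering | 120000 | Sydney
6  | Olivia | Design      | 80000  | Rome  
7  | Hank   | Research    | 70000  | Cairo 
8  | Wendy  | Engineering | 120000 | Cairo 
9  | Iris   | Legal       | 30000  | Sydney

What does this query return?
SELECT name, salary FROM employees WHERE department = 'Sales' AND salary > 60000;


Filtering: department = 'Sales' AND salary > 60000
Matching: 0 rows

Empty result set (0 rows)


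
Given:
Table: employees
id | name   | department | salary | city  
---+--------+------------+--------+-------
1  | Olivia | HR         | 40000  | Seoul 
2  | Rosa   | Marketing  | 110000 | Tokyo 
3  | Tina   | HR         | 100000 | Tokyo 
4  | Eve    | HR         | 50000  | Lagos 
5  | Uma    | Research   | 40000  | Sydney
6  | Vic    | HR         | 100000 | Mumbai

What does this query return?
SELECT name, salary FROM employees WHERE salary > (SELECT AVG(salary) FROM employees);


Subquery: AVG(salary) = 73333.33
Filtering: salary > 73333.33
  Rosa (110000) -> MATCH
  Tina (100000) -> MATCH
  Vic (100000) -> MATCH


3 rows:
Rosa, 110000
Tina, 100000
Vic, 100000


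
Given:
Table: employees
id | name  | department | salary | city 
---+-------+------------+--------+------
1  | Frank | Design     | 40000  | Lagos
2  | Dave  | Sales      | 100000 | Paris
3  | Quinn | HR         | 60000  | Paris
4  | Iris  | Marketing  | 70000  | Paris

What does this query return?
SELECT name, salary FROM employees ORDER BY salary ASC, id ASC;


Sorting by salary ASC, then id ASC for ties

4 rows:
Frank, 40000
Quinn, 60000
Iris, 70000
Dave, 100000


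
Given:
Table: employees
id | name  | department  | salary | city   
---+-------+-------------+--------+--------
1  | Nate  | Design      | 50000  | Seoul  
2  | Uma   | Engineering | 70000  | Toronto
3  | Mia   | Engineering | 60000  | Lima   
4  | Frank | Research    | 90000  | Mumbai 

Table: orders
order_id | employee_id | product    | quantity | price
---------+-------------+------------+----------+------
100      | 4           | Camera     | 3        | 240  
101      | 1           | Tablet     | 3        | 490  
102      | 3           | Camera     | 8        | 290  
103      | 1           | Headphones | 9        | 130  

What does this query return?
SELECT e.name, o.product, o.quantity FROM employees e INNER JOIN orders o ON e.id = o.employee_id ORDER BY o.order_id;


Joining employees.id = orders.employee_id:
  employee Frank (id=4) -> order Camera
  employee Nate (id=1) -> order Tablet
  employee Mia (id=3) -> order Camera
  employee Nate (id=1) -> order Headphones


4 rows:
Frank, Camera, 3
Nate, Tablet, 3
Mia, Camera, 8
Nate, Headphones, 9


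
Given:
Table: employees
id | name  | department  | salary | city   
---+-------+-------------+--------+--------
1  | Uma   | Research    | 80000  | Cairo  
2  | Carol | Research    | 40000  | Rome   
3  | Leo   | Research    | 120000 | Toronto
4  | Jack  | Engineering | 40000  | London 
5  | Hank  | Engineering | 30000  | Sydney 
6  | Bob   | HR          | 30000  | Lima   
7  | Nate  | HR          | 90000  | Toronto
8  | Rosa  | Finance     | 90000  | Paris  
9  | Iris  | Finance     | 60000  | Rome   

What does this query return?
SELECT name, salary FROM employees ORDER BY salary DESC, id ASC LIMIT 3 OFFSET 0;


Sort by salary DESC (id ASC tiebreak), then skip 0 and take 3
Rows 1 through 3

3 rows:
Leo, 120000
Nate, 90000
Rosa, 90000


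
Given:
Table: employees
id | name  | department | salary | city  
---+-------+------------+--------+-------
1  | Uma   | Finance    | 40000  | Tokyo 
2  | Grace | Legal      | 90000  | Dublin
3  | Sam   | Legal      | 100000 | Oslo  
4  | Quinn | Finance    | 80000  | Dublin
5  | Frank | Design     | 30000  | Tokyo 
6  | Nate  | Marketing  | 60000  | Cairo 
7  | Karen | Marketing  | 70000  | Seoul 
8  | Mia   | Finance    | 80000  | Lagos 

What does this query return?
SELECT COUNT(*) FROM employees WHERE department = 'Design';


Counting rows where department = 'Design'
  Frank -> MATCH


1


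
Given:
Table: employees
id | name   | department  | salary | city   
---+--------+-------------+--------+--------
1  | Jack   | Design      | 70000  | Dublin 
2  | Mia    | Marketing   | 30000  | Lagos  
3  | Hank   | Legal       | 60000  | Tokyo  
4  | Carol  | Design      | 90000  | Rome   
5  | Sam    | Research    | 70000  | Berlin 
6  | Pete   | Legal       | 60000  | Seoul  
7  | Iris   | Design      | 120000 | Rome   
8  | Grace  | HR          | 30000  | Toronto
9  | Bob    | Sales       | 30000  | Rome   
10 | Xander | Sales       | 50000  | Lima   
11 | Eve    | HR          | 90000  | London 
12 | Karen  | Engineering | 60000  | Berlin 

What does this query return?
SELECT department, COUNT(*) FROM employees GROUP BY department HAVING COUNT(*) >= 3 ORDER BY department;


Groups with count >= 3:
  Design: 3 -> PASS
  Engineering: 1 -> filtered out
  HR: 2 -> filtered out
  Legal: 2 -> filtered out
  Marketing: 1 -> filtered out
  Research: 1 -> filtered out
  Sales: 2 -> filtered out


1 groups:
Design, 3


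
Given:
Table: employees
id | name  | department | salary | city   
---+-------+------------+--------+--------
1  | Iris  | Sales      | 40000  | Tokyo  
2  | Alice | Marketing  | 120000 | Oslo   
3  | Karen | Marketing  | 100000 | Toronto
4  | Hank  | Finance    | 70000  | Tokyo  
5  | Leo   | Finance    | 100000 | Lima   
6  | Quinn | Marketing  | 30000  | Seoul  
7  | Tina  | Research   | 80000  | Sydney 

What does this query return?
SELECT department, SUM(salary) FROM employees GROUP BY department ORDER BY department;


Summing salary within each department:
  Finance: 70000 + 100000 = 170000
  Marketing: 120000 + 100000 + 30000 = 250000
  Research: 80000 = 80000
  Sales: 40000 = 40000


4 groups:
Finance, 170000
Marketing, 250000
Research, 80000
Sales, 40000


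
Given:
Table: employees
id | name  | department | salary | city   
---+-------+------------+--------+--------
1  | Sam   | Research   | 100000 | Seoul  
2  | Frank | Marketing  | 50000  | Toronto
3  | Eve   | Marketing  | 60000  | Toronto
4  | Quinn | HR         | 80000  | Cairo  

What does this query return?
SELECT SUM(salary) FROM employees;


SUM(salary) = 100000 + 50000 + 60000 + 80000 = 290000

290000


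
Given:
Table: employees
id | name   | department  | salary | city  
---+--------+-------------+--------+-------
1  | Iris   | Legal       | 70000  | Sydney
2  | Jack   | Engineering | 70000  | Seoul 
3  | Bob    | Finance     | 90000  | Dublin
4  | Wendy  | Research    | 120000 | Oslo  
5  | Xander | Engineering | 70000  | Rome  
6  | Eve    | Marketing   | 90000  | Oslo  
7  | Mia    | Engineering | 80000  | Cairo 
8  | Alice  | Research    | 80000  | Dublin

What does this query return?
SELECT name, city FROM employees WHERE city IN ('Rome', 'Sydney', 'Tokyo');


Filtering: city IN ('Rome', 'Sydney', 'Tokyo')
Matching: 2 rows

2 rows:
Iris, Sydney
Xander, Rome


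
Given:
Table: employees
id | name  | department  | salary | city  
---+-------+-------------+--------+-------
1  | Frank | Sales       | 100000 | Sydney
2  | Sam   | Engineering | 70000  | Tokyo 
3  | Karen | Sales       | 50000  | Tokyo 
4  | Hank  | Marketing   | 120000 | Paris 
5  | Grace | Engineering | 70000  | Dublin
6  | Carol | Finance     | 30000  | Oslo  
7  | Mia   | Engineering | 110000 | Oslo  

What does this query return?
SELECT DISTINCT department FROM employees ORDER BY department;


All 'department' values (row order): Sales, Engineering, Sales, Marketing, Engineering, Finance, Engineering
Removing duplicates leaves 4 unique value(s).

4 values:
Engineering
Finance
Marketing
Sales


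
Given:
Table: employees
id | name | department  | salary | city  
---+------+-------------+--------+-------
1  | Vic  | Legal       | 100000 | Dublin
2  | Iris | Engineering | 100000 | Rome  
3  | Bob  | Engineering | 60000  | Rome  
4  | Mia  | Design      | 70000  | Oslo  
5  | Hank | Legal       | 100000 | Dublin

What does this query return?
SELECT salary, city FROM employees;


Projecting columns: salary, city

5 rows:
100000, Dublin
100000, Rome
60000, Rome
70000, Oslo
100000, Dublin


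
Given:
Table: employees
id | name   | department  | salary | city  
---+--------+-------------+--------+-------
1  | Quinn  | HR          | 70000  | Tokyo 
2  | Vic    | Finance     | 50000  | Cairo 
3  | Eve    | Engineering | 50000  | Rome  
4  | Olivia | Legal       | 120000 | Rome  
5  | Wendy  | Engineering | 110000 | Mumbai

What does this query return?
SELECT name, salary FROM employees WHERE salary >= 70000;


Filtering: salary >= 70000
Matching: 3 rows

3 rows:
Quinn, 70000
Olivia, 120000
Wendy, 110000


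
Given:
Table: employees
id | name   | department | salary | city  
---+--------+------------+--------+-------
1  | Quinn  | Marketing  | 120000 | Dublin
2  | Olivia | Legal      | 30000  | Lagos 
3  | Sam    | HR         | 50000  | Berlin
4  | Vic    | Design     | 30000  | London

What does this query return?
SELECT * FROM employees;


SELECT * returns all 4 rows with all columns

4 rows:
1, Quinn, Marketing, 120000, Dublin
2, Olivia, Legal, 30000, Lagos
3, Sam, HR, 50000, Berlin
4, Vic, Design, 30000, London


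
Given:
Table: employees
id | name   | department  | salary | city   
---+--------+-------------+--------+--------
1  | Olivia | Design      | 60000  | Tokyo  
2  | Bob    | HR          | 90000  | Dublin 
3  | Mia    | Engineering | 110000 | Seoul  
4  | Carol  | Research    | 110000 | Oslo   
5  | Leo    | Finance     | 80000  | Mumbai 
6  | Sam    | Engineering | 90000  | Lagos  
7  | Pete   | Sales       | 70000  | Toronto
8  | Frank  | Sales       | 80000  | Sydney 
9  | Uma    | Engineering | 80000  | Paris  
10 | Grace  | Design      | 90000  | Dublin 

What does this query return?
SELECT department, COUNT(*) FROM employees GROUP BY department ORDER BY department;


Assigning each row to its department group:
  Olivia -> Design
  Bob -> HR
  Mia -> Engineering
  Carol -> Research
  Leo -> Finance
  Sam -> Engineering
  Pete -> Sales
  Frank -> Sales
  Uma -> Engineering
  Grace -> Design


6 groups:
Design, 2
Engineering, 3
Finance, 1
HR, 1
Research, 1
Sales, 2
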